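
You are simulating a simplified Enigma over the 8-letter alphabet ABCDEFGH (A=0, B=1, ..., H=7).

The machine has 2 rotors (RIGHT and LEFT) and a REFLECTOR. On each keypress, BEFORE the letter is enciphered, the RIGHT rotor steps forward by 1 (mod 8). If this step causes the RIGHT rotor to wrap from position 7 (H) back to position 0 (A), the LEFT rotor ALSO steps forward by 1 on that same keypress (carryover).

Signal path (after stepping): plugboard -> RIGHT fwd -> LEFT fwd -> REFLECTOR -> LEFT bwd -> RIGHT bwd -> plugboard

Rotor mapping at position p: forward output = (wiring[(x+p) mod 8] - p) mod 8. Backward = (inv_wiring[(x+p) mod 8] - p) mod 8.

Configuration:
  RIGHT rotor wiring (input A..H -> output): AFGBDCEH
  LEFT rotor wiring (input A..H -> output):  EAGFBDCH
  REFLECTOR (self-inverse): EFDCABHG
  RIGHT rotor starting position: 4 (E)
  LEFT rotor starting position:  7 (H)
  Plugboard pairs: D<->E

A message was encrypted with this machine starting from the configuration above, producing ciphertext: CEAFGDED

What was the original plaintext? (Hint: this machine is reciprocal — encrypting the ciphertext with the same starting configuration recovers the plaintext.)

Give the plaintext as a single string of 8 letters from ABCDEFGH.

Char 1 ('C'): step: R->5, L=7; C->plug->C->R->C->L->B->refl->F->L'->B->R'->F->plug->F
Char 2 ('E'): step: R->6, L=7; E->plug->D->R->H->L->D->refl->C->L'->F->R'->G->plug->G
Char 3 ('A'): step: R->7, L=7; A->plug->A->R->A->L->A->refl->E->L'->G->R'->C->plug->C
Char 4 ('F'): step: R->0, L->0 (L advanced); F->plug->F->R->C->L->G->refl->H->L'->H->R'->H->plug->H
Char 5 ('G'): step: R->1, L=0; G->plug->G->R->G->L->C->refl->D->L'->F->R'->B->plug->B
Char 6 ('D'): step: R->2, L=0; D->plug->E->R->C->L->G->refl->H->L'->H->R'->B->plug->B
Char 7 ('E'): step: R->3, L=0; E->plug->D->R->B->L->A->refl->E->L'->A->R'->B->plug->B
Char 8 ('D'): step: R->4, L=0; D->plug->E->R->E->L->B->refl->F->L'->D->R'->D->plug->E

Answer: FGCHBBBE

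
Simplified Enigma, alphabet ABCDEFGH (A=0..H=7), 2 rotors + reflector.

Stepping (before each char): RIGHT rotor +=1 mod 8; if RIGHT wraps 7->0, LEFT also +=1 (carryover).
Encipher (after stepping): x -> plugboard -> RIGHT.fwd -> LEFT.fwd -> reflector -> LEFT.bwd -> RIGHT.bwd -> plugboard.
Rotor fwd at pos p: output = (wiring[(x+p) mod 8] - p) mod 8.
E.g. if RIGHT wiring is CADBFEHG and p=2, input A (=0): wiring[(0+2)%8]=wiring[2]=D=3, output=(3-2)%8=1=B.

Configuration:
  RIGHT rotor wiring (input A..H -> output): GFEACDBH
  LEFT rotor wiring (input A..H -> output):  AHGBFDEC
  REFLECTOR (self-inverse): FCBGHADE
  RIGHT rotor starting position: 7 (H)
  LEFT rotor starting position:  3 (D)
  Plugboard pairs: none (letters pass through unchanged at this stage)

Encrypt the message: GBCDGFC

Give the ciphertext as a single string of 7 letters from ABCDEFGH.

Char 1 ('G'): step: R->0, L->4 (L advanced); G->plug->G->R->B->L->H->refl->E->L'->E->R'->C->plug->C
Char 2 ('B'): step: R->1, L=4; B->plug->B->R->D->L->G->refl->D->L'->F->R'->H->plug->H
Char 3 ('C'): step: R->2, L=4; C->plug->C->R->A->L->B->refl->C->L'->G->R'->B->plug->B
Char 4 ('D'): step: R->3, L=4; D->plug->D->R->G->L->C->refl->B->L'->A->R'->C->plug->C
Char 5 ('G'): step: R->4, L=4; G->plug->G->R->A->L->B->refl->C->L'->G->R'->A->plug->A
Char 6 ('F'): step: R->5, L=4; F->plug->F->R->H->L->F->refl->A->L'->C->R'->C->plug->C
Char 7 ('C'): step: R->6, L=4; C->plug->C->R->A->L->B->refl->C->L'->G->R'->E->plug->E

Answer: CHBCACE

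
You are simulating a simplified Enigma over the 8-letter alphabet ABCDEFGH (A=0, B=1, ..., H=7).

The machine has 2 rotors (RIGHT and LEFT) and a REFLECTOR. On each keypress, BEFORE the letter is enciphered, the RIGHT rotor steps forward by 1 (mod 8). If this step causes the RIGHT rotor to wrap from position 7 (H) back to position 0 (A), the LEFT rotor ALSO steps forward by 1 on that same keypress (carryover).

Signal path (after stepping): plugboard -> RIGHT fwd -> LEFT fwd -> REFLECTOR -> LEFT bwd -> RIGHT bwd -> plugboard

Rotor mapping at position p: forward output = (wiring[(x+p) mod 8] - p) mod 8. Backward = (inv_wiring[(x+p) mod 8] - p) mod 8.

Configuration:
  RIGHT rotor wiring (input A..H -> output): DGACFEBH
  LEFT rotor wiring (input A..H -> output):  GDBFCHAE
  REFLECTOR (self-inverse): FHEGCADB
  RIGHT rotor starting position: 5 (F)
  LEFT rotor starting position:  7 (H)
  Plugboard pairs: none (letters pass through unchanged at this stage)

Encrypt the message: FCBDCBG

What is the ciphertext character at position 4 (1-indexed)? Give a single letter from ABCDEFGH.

Char 1 ('F'): step: R->6, L=7; F->plug->F->R->E->L->G->refl->D->L'->F->R'->C->plug->C
Char 2 ('C'): step: R->7, L=7; C->plug->C->R->H->L->B->refl->H->L'->B->R'->D->plug->D
Char 3 ('B'): step: R->0, L->0 (L advanced); B->plug->B->R->G->L->A->refl->F->L'->D->R'->A->plug->A
Char 4 ('D'): step: R->1, L=0; D->plug->D->R->E->L->C->refl->E->L'->H->R'->B->plug->B

B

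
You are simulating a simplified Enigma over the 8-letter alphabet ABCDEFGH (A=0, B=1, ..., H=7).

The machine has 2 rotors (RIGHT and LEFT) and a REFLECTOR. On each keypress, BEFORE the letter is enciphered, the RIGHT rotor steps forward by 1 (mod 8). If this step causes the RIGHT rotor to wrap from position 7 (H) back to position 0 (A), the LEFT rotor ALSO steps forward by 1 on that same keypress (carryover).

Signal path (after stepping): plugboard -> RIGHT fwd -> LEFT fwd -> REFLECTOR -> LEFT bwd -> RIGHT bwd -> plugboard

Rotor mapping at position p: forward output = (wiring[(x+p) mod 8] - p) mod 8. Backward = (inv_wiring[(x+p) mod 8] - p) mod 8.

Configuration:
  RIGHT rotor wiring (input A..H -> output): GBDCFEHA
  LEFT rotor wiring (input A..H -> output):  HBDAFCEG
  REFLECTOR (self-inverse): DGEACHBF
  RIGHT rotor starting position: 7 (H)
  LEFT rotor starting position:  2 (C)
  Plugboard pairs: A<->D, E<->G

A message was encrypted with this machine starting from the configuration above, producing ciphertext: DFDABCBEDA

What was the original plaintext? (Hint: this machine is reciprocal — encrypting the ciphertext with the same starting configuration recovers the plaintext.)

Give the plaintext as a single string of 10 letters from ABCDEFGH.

Answer: CGGDGFCDGB

Derivation:
Char 1 ('D'): step: R->0, L->3 (L advanced); D->plug->A->R->G->L->G->refl->B->L'->D->R'->C->plug->C
Char 2 ('F'): step: R->1, L=3; F->plug->F->R->G->L->G->refl->B->L'->D->R'->E->plug->G
Char 3 ('D'): step: R->2, L=3; D->plug->A->R->B->L->C->refl->E->L'->F->R'->E->plug->G
Char 4 ('A'): step: R->3, L=3; A->plug->D->R->E->L->D->refl->A->L'->H->R'->A->plug->D
Char 5 ('B'): step: R->4, L=3; B->plug->B->R->A->L->F->refl->H->L'->C->R'->E->plug->G
Char 6 ('C'): step: R->5, L=3; C->plug->C->R->D->L->B->refl->G->L'->G->R'->F->plug->F
Char 7 ('B'): step: R->6, L=3; B->plug->B->R->C->L->H->refl->F->L'->A->R'->C->plug->C
Char 8 ('E'): step: R->7, L=3; E->plug->G->R->F->L->E->refl->C->L'->B->R'->A->plug->D
Char 9 ('D'): step: R->0, L->4 (L advanced); D->plug->A->R->G->L->H->refl->F->L'->F->R'->E->plug->G
Char 10 ('A'): step: R->1, L=4; A->plug->D->R->E->L->D->refl->A->L'->C->R'->B->plug->B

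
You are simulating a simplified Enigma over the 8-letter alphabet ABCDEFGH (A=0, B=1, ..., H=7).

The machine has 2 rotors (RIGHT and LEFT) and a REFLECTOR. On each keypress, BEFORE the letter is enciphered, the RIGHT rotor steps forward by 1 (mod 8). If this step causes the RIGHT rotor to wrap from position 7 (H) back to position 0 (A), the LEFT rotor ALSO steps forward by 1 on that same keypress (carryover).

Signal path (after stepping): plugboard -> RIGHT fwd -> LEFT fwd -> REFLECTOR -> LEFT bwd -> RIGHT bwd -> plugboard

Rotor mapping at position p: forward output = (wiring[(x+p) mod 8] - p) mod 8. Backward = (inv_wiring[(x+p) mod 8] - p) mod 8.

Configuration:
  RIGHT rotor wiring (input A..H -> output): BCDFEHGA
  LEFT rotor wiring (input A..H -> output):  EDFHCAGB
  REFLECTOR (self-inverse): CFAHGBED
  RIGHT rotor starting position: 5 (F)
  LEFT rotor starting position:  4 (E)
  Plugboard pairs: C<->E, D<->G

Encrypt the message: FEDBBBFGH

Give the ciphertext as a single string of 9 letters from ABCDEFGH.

Char 1 ('F'): step: R->6, L=4; F->plug->F->R->H->L->D->refl->H->L'->F->R'->E->plug->C
Char 2 ('E'): step: R->7, L=4; E->plug->C->R->D->L->F->refl->B->L'->G->R'->E->plug->C
Char 3 ('D'): step: R->0, L->5 (L advanced); D->plug->G->R->G->L->C->refl->A->L'->F->R'->D->plug->G
Char 4 ('B'): step: R->1, L=5; B->plug->B->R->C->L->E->refl->G->L'->E->R'->C->plug->E
Char 5 ('B'): step: R->2, L=5; B->plug->B->R->D->L->H->refl->D->L'->A->R'->H->plug->H
Char 6 ('B'): step: R->3, L=5; B->plug->B->R->B->L->B->refl->F->L'->H->R'->G->plug->D
Char 7 ('F'): step: R->4, L=5; F->plug->F->R->G->L->C->refl->A->L'->F->R'->E->plug->C
Char 8 ('G'): step: R->5, L=5; G->plug->D->R->E->L->G->refl->E->L'->C->R'->A->plug->A
Char 9 ('H'): step: R->6, L=5; H->plug->H->R->B->L->B->refl->F->L'->H->R'->F->plug->F

Answer: CCGEHDCAF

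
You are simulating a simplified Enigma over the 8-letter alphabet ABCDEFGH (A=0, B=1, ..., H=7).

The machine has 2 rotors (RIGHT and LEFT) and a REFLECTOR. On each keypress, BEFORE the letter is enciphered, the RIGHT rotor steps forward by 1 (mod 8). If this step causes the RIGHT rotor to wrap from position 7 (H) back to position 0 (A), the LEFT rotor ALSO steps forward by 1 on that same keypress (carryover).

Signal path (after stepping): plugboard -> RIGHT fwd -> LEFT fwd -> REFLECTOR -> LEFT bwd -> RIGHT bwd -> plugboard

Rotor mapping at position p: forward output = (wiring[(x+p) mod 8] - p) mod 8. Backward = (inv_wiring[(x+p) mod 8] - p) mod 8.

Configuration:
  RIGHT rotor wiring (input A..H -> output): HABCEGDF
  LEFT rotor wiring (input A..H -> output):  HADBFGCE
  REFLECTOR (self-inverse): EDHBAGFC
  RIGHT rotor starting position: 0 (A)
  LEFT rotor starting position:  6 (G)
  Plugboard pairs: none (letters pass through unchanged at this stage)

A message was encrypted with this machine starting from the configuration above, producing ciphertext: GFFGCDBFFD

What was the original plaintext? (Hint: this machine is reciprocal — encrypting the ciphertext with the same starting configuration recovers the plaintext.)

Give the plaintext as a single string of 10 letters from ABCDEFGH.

Char 1 ('G'): step: R->1, L=6; G->plug->G->R->E->L->F->refl->G->L'->B->R'->C->plug->C
Char 2 ('F'): step: R->2, L=6; F->plug->F->R->D->L->C->refl->H->L'->G->R'->H->plug->H
Char 3 ('F'): step: R->3, L=6; F->plug->F->R->E->L->F->refl->G->L'->B->R'->B->plug->B
Char 4 ('G'): step: R->4, L=6; G->plug->G->R->F->L->D->refl->B->L'->C->R'->B->plug->B
Char 5 ('C'): step: R->5, L=6; C->plug->C->R->A->L->E->refl->A->L'->H->R'->H->plug->H
Char 6 ('D'): step: R->6, L=6; D->plug->D->R->C->L->B->refl->D->L'->F->R'->A->plug->A
Char 7 ('B'): step: R->7, L=6; B->plug->B->R->A->L->E->refl->A->L'->H->R'->G->plug->G
Char 8 ('F'): step: R->0, L->7 (L advanced); F->plug->F->R->G->L->H->refl->C->L'->E->R'->E->plug->E
Char 9 ('F'): step: R->1, L=7; F->plug->F->R->C->L->B->refl->D->L'->H->R'->A->plug->A
Char 10 ('D'): step: R->2, L=7; D->plug->D->R->E->L->C->refl->H->L'->G->R'->H->plug->H

Answer: CHBBHAGEAH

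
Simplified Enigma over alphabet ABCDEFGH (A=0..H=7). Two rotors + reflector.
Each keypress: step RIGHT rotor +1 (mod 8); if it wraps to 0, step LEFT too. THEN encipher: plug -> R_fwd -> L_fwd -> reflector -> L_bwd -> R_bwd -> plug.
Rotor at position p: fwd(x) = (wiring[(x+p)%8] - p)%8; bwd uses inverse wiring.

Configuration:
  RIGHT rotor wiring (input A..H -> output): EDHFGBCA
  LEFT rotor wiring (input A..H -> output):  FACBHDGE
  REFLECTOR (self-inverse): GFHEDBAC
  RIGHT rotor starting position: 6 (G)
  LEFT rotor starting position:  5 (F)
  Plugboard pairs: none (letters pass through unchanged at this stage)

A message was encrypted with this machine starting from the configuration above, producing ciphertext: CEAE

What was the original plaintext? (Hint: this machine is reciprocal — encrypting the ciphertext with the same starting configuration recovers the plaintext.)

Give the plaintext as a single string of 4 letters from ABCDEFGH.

Answer: ECHH

Derivation:
Char 1 ('C'): step: R->7, L=5; C->plug->C->R->E->L->D->refl->E->L'->G->R'->E->plug->E
Char 2 ('E'): step: R->0, L->6 (L advanced); E->plug->E->R->G->L->B->refl->F->L'->H->R'->C->plug->C
Char 3 ('A'): step: R->1, L=6; A->plug->A->R->C->L->H->refl->C->L'->D->R'->H->plug->H
Char 4 ('E'): step: R->2, L=6; E->plug->E->R->A->L->A->refl->G->L'->B->R'->H->plug->H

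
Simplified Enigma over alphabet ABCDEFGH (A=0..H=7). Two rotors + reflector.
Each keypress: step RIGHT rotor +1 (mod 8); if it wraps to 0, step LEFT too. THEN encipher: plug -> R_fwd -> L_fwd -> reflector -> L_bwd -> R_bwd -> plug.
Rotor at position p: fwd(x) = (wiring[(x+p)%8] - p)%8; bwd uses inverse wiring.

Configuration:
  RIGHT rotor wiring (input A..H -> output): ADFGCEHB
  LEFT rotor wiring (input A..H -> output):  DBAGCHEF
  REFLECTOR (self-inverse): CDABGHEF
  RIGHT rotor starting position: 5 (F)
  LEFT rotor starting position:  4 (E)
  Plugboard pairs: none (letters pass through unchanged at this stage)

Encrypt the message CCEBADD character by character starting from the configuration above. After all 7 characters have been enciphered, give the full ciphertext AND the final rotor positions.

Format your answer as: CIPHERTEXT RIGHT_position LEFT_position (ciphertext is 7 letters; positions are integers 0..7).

Answer: EGAEBAA 4 5

Derivation:
Char 1 ('C'): step: R->6, L=4; C->plug->C->R->C->L->A->refl->C->L'->H->R'->E->plug->E
Char 2 ('C'): step: R->7, L=4; C->plug->C->R->E->L->H->refl->F->L'->F->R'->G->plug->G
Char 3 ('E'): step: R->0, L->5 (L advanced); E->plug->E->R->C->L->A->refl->C->L'->A->R'->A->plug->A
Char 4 ('B'): step: R->1, L=5; B->plug->B->R->E->L->E->refl->G->L'->D->R'->E->plug->E
Char 5 ('A'): step: R->2, L=5; A->plug->A->R->D->L->G->refl->E->L'->E->R'->B->plug->B
Char 6 ('D'): step: R->3, L=5; D->plug->D->R->E->L->E->refl->G->L'->D->R'->A->plug->A
Char 7 ('D'): step: R->4, L=5; D->plug->D->R->F->L->D->refl->B->L'->G->R'->A->plug->A
Final: ciphertext=EGAEBAA, RIGHT=4, LEFT=5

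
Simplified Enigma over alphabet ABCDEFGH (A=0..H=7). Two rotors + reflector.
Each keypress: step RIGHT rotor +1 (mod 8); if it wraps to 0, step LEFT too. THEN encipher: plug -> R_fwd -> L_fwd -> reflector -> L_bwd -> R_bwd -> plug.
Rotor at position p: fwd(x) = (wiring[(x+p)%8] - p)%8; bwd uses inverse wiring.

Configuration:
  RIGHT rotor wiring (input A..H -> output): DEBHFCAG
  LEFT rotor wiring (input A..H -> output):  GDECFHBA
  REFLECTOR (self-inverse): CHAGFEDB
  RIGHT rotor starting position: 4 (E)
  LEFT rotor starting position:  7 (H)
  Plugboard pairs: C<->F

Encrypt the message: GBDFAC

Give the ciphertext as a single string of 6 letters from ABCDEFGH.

Answer: BCGGCH

Derivation:
Char 1 ('G'): step: R->5, L=7; G->plug->G->R->C->L->E->refl->F->L'->D->R'->B->plug->B
Char 2 ('B'): step: R->6, L=7; B->plug->B->R->A->L->B->refl->H->L'->B->R'->F->plug->C
Char 3 ('D'): step: R->7, L=7; D->plug->D->R->C->L->E->refl->F->L'->D->R'->G->plug->G
Char 4 ('F'): step: R->0, L->0 (L advanced); F->plug->C->R->B->L->D->refl->G->L'->A->R'->G->plug->G
Char 5 ('A'): step: R->1, L=0; A->plug->A->R->D->L->C->refl->A->L'->H->R'->F->plug->C
Char 6 ('C'): step: R->2, L=0; C->plug->F->R->E->L->F->refl->E->L'->C->R'->H->plug->H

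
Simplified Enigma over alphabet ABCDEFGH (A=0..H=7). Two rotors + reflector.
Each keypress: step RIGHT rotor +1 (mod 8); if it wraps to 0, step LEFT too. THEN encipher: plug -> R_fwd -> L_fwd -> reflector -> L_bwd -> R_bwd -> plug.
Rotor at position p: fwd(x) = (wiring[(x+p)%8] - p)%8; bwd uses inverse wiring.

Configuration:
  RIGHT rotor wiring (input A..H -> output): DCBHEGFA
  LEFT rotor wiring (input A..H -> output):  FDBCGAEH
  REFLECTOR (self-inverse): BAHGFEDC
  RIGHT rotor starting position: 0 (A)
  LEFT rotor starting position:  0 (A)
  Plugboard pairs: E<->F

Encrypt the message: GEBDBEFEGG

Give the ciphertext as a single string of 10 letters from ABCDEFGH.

Char 1 ('G'): step: R->1, L=0; G->plug->G->R->H->L->H->refl->C->L'->D->R'->D->plug->D
Char 2 ('E'): step: R->2, L=0; E->plug->F->R->G->L->E->refl->F->L'->A->R'->H->plug->H
Char 3 ('B'): step: R->3, L=0; B->plug->B->R->B->L->D->refl->G->L'->E->R'->A->plug->A
Char 4 ('D'): step: R->4, L=0; D->plug->D->R->E->L->G->refl->D->L'->B->R'->C->plug->C
Char 5 ('B'): step: R->5, L=0; B->plug->B->R->A->L->F->refl->E->L'->G->R'->D->plug->D
Char 6 ('E'): step: R->6, L=0; E->plug->F->R->B->L->D->refl->G->L'->E->R'->D->plug->D
Char 7 ('F'): step: R->7, L=0; F->plug->E->R->A->L->F->refl->E->L'->G->R'->H->plug->H
Char 8 ('E'): step: R->0, L->1 (L advanced); E->plug->F->R->G->L->G->refl->D->L'->F->R'->G->plug->G
Char 9 ('G'): step: R->1, L=1; G->plug->G->R->H->L->E->refl->F->L'->D->R'->D->plug->D
Char 10 ('G'): step: R->2, L=1; G->plug->G->R->B->L->A->refl->B->L'->C->R'->C->plug->C

Answer: DHACDDHGDC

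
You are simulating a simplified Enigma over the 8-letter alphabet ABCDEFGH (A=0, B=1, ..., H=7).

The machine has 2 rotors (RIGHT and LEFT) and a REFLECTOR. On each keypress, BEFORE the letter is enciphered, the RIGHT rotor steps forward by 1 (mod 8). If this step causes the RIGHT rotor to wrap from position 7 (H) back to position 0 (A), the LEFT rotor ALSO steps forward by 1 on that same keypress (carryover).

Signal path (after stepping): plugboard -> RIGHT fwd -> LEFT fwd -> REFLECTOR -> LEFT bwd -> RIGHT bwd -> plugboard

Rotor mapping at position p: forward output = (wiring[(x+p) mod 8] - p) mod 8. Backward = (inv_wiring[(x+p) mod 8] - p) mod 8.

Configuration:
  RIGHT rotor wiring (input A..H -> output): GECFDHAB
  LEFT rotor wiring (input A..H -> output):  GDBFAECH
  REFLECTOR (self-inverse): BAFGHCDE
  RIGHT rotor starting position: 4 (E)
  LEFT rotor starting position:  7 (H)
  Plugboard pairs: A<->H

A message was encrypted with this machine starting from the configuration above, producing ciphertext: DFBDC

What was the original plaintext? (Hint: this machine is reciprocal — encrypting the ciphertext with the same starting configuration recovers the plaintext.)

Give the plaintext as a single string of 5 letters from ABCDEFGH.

Answer: HEFFD

Derivation:
Char 1 ('D'): step: R->5, L=7; D->plug->D->R->B->L->H->refl->E->L'->C->R'->A->plug->H
Char 2 ('F'): step: R->6, L=7; F->plug->F->R->H->L->D->refl->G->L'->E->R'->E->plug->E
Char 3 ('B'): step: R->7, L=7; B->plug->B->R->H->L->D->refl->G->L'->E->R'->F->plug->F
Char 4 ('D'): step: R->0, L->0 (L advanced); D->plug->D->R->F->L->E->refl->H->L'->H->R'->F->plug->F
Char 5 ('C'): step: R->1, L=0; C->plug->C->R->E->L->A->refl->B->L'->C->R'->D->plug->D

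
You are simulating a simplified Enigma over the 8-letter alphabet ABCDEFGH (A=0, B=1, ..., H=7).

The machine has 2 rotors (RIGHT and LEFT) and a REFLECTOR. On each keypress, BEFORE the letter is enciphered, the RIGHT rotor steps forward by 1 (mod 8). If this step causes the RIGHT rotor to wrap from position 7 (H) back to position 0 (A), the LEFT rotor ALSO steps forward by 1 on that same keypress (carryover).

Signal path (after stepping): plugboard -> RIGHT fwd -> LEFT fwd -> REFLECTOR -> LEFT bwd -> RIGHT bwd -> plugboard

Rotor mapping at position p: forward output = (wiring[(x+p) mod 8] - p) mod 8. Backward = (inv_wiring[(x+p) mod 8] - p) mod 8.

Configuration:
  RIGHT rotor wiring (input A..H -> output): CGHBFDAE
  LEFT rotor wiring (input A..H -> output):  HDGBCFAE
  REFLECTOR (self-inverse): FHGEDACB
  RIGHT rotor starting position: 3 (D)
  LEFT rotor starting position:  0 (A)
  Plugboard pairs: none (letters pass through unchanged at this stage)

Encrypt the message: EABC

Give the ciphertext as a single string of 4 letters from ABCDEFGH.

Answer: HDHH

Derivation:
Char 1 ('E'): step: R->4, L=0; E->plug->E->R->G->L->A->refl->F->L'->F->R'->H->plug->H
Char 2 ('A'): step: R->5, L=0; A->plug->A->R->G->L->A->refl->F->L'->F->R'->D->plug->D
Char 3 ('B'): step: R->6, L=0; B->plug->B->R->G->L->A->refl->F->L'->F->R'->H->plug->H
Char 4 ('C'): step: R->7, L=0; C->plug->C->R->H->L->E->refl->D->L'->B->R'->H->plug->H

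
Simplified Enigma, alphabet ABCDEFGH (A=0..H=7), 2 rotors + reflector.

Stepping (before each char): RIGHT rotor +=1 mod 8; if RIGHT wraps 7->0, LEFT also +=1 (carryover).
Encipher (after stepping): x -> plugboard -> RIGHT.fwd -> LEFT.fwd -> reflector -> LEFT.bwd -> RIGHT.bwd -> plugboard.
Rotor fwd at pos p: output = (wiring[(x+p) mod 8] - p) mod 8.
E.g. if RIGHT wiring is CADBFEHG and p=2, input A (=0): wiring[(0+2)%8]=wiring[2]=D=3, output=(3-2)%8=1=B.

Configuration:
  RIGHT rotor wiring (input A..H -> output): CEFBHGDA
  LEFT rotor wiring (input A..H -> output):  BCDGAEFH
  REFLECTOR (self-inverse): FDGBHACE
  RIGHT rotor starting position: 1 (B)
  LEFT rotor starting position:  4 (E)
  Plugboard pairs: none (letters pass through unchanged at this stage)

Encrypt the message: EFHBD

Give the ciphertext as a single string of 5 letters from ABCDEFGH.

Answer: DECFH

Derivation:
Char 1 ('E'): step: R->2, L=4; E->plug->E->R->B->L->A->refl->F->L'->E->R'->D->plug->D
Char 2 ('F'): step: R->3, L=4; F->plug->F->R->H->L->C->refl->G->L'->F->R'->E->plug->E
Char 3 ('H'): step: R->4, L=4; H->plug->H->R->F->L->G->refl->C->L'->H->R'->C->plug->C
Char 4 ('B'): step: R->5, L=4; B->plug->B->R->G->L->H->refl->E->L'->A->R'->F->plug->F
Char 5 ('D'): step: R->6, L=4; D->plug->D->R->G->L->H->refl->E->L'->A->R'->H->plug->H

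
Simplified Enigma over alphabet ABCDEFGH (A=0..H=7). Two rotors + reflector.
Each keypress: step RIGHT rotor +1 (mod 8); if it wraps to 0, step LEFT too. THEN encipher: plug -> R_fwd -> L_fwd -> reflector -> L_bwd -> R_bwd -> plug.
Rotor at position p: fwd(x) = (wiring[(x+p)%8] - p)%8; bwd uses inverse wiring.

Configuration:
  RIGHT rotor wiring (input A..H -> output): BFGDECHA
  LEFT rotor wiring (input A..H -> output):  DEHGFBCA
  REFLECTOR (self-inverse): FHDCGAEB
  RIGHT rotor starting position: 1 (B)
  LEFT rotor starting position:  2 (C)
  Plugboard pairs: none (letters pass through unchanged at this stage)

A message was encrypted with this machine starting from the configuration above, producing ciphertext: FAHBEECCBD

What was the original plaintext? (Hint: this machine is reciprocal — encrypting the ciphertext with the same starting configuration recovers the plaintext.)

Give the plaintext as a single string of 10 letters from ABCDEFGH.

Answer: HDGHHHDGDE

Derivation:
Char 1 ('F'): step: R->2, L=2; F->plug->F->R->G->L->B->refl->H->L'->D->R'->H->plug->H
Char 2 ('A'): step: R->3, L=2; A->plug->A->R->A->L->F->refl->A->L'->E->R'->D->plug->D
Char 3 ('H'): step: R->4, L=2; H->plug->H->R->H->L->C->refl->D->L'->C->R'->G->plug->G
Char 4 ('B'): step: R->5, L=2; B->plug->B->R->C->L->D->refl->C->L'->H->R'->H->plug->H
Char 5 ('E'): step: R->6, L=2; E->plug->E->R->A->L->F->refl->A->L'->E->R'->H->plug->H
Char 6 ('E'): step: R->7, L=2; E->plug->E->R->E->L->A->refl->F->L'->A->R'->H->plug->H
Char 7 ('C'): step: R->0, L->3 (L advanced); C->plug->C->R->G->L->B->refl->H->L'->D->R'->D->plug->D
Char 8 ('C'): step: R->1, L=3; C->plug->C->R->C->L->G->refl->E->L'->H->R'->G->plug->G
Char 9 ('B'): step: R->2, L=3; B->plug->B->R->B->L->C->refl->D->L'->A->R'->D->plug->D
Char 10 ('D'): step: R->3, L=3; D->plug->D->R->E->L->F->refl->A->L'->F->R'->E->plug->E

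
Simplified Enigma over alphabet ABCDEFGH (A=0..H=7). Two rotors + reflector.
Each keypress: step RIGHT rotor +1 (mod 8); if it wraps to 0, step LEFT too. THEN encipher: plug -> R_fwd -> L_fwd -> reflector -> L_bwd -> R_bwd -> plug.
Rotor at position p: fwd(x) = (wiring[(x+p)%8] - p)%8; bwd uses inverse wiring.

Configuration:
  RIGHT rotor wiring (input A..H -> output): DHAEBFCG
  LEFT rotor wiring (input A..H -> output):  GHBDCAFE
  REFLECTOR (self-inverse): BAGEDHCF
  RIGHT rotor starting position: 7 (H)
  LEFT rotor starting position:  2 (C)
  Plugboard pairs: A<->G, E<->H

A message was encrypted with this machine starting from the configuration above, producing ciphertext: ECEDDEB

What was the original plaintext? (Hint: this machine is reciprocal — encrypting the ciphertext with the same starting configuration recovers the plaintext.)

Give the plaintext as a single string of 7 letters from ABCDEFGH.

Answer: FBGHBGG

Derivation:
Char 1 ('E'): step: R->0, L->3 (L advanced); E->plug->H->R->G->L->E->refl->D->L'->F->R'->F->plug->F
Char 2 ('C'): step: R->1, L=3; C->plug->C->R->D->L->C->refl->G->L'->H->R'->B->plug->B
Char 3 ('E'): step: R->2, L=3; E->plug->H->R->F->L->D->refl->E->L'->G->R'->A->plug->G
Char 4 ('D'): step: R->3, L=3; D->plug->D->R->H->L->G->refl->C->L'->D->R'->E->plug->H
Char 5 ('D'): step: R->4, L=3; D->plug->D->R->C->L->F->refl->H->L'->B->R'->B->plug->B
Char 6 ('E'): step: R->5, L=3; E->plug->H->R->E->L->B->refl->A->L'->A->R'->A->plug->G
Char 7 ('B'): step: R->6, L=3; B->plug->B->R->A->L->A->refl->B->L'->E->R'->A->plug->G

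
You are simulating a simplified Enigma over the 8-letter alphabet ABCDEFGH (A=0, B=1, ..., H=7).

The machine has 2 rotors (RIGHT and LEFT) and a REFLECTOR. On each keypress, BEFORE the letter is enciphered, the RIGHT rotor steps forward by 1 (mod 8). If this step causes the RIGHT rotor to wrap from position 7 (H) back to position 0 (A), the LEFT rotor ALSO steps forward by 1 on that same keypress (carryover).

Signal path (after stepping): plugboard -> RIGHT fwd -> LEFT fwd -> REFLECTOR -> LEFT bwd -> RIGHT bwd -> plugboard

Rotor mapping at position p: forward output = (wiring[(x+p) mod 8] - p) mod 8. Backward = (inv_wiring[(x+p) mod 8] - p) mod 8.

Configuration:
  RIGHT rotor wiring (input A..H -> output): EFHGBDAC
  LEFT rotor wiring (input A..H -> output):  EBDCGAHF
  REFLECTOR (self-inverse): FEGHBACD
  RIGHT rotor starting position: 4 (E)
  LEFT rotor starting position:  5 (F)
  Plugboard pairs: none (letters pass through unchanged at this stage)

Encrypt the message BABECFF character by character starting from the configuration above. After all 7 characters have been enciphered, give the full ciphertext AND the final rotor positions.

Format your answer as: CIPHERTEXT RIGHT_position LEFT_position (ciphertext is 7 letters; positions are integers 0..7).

Answer: ECHFDAA 3 6

Derivation:
Char 1 ('B'): step: R->5, L=5; B->plug->B->R->D->L->H->refl->D->L'->A->R'->E->plug->E
Char 2 ('A'): step: R->6, L=5; A->plug->A->R->C->L->A->refl->F->L'->G->R'->C->plug->C
Char 3 ('B'): step: R->7, L=5; B->plug->B->R->F->L->G->refl->C->L'->B->R'->H->plug->H
Char 4 ('E'): step: R->0, L->6 (L advanced); E->plug->E->R->B->L->H->refl->D->L'->D->R'->F->plug->F
Char 5 ('C'): step: R->1, L=6; C->plug->C->R->F->L->E->refl->B->L'->A->R'->D->plug->D
Char 6 ('F'): step: R->2, L=6; F->plug->F->R->A->L->B->refl->E->L'->F->R'->A->plug->A
Char 7 ('F'): step: R->3, L=6; F->plug->F->R->B->L->H->refl->D->L'->D->R'->A->plug->A
Final: ciphertext=ECHFDAA, RIGHT=3, LEFT=6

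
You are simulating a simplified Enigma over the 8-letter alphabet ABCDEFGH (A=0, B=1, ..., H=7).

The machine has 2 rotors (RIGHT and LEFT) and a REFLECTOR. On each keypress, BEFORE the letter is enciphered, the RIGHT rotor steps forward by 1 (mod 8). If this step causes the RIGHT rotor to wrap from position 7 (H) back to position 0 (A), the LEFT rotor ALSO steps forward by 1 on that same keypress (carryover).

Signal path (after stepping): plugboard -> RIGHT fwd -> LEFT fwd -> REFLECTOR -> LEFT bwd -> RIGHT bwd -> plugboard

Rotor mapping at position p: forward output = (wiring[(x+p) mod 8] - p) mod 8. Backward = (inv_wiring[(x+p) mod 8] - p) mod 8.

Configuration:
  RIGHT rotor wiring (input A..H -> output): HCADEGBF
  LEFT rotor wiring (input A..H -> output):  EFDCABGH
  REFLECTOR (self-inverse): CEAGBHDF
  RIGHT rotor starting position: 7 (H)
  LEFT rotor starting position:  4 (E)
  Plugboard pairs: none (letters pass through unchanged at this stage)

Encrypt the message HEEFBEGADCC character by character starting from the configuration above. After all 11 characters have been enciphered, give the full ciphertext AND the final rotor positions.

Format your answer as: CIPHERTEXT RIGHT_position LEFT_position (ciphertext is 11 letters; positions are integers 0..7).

Char 1 ('H'): step: R->0, L->5 (L advanced); H->plug->H->R->F->L->G->refl->D->L'->H->R'->A->plug->A
Char 2 ('E'): step: R->1, L=5; E->plug->E->R->F->L->G->refl->D->L'->H->R'->B->plug->B
Char 3 ('E'): step: R->2, L=5; E->plug->E->R->H->L->D->refl->G->L'->F->R'->G->plug->G
Char 4 ('F'): step: R->3, L=5; F->plug->F->R->E->L->A->refl->C->L'->C->R'->E->plug->E
Char 5 ('B'): step: R->4, L=5; B->plug->B->R->C->L->C->refl->A->L'->E->R'->G->plug->G
Char 6 ('E'): step: R->5, L=5; E->plug->E->R->F->L->G->refl->D->L'->H->R'->H->plug->H
Char 7 ('G'): step: R->6, L=5; G->plug->G->R->G->L->F->refl->H->L'->D->R'->A->plug->A
Char 8 ('A'): step: R->7, L=5; A->plug->A->R->G->L->F->refl->H->L'->D->R'->C->plug->C
Char 9 ('D'): step: R->0, L->6 (L advanced); D->plug->D->R->D->L->H->refl->F->L'->E->R'->E->plug->E
Char 10 ('C'): step: R->1, L=6; C->plug->C->R->C->L->G->refl->D->L'->H->R'->B->plug->B
Char 11 ('C'): step: R->2, L=6; C->plug->C->R->C->L->G->refl->D->L'->H->R'->E->plug->E
Final: ciphertext=ABGEGHACEBE, RIGHT=2, LEFT=6

Answer: ABGEGHACEBE 2 6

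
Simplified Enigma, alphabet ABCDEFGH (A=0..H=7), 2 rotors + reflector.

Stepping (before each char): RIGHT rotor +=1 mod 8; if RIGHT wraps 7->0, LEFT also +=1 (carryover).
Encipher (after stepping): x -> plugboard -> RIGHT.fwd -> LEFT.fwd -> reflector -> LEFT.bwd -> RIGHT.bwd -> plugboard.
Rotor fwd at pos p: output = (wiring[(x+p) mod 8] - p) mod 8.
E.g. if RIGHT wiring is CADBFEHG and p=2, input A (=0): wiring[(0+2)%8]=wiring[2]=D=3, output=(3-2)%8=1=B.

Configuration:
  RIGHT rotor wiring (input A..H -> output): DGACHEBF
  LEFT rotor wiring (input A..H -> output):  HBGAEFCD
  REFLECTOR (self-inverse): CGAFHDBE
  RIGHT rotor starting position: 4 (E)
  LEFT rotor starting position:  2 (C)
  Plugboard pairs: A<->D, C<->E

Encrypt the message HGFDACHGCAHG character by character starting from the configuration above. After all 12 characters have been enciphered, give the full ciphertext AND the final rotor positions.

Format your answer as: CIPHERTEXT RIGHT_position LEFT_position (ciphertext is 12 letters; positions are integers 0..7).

Char 1 ('H'): step: R->5, L=2; H->plug->H->R->C->L->C->refl->A->L'->E->R'->B->plug->B
Char 2 ('G'): step: R->6, L=2; G->plug->G->R->B->L->G->refl->B->L'->F->R'->C->plug->E
Char 3 ('F'): step: R->7, L=2; F->plug->F->R->A->L->E->refl->H->L'->H->R'->C->plug->E
Char 4 ('D'): step: R->0, L->3 (L advanced); D->plug->A->R->D->L->H->refl->E->L'->F->R'->H->plug->H
Char 5 ('A'): step: R->1, L=3; A->plug->D->R->G->L->G->refl->B->L'->B->R'->C->plug->E
Char 6 ('C'): step: R->2, L=3; C->plug->E->R->H->L->D->refl->F->L'->A->R'->B->plug->B
Char 7 ('H'): step: R->3, L=3; H->plug->H->R->F->L->E->refl->H->L'->D->R'->G->plug->G
Char 8 ('G'): step: R->4, L=3; G->plug->G->R->E->L->A->refl->C->L'->C->R'->F->plug->F
Char 9 ('C'): step: R->5, L=3; C->plug->E->R->B->L->B->refl->G->L'->G->R'->D->plug->A
Char 10 ('A'): step: R->6, L=3; A->plug->D->R->A->L->F->refl->D->L'->H->R'->B->plug->B
Char 11 ('H'): step: R->7, L=3; H->plug->H->R->C->L->C->refl->A->L'->E->R'->B->plug->B
Char 12 ('G'): step: R->0, L->4 (L advanced); G->plug->G->R->B->L->B->refl->G->L'->C->R'->D->plug->A
Final: ciphertext=BEEHEBGFABBA, RIGHT=0, LEFT=4

Answer: BEEHEBGFABBA 0 4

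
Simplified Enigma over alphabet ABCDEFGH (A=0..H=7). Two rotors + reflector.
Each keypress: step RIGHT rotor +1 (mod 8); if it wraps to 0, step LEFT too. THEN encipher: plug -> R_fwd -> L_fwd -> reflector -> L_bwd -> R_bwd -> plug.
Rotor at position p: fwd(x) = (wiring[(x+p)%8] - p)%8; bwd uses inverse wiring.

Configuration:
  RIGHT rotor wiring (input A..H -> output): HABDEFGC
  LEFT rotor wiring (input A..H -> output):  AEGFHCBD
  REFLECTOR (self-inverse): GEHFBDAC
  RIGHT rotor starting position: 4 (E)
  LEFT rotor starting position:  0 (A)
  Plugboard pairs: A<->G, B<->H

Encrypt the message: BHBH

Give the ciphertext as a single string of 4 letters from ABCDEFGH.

Answer: EFGC

Derivation:
Char 1 ('B'): step: R->5, L=0; B->plug->H->R->H->L->D->refl->F->L'->D->R'->E->plug->E
Char 2 ('H'): step: R->6, L=0; H->plug->B->R->E->L->H->refl->C->L'->F->R'->F->plug->F
Char 3 ('B'): step: R->7, L=0; B->plug->H->R->H->L->D->refl->F->L'->D->R'->A->plug->G
Char 4 ('H'): step: R->0, L->1 (L advanced); H->plug->B->R->A->L->D->refl->F->L'->B->R'->C->plug->C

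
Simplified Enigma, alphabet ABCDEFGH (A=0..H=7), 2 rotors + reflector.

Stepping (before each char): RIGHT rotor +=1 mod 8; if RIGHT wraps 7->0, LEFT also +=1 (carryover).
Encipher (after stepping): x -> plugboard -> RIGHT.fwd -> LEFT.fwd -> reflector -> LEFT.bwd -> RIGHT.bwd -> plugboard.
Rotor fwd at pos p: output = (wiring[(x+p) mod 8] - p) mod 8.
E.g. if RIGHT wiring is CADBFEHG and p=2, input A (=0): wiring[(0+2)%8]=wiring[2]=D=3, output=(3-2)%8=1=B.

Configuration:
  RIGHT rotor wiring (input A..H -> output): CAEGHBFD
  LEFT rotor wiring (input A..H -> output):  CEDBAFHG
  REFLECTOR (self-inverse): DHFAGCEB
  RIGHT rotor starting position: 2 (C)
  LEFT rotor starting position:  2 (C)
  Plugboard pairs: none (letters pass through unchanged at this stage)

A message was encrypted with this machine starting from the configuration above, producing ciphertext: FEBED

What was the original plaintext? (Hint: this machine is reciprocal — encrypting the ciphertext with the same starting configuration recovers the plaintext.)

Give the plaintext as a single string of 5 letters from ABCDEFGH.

Char 1 ('F'): step: R->3, L=2; F->plug->F->R->H->L->C->refl->F->L'->E->R'->B->plug->B
Char 2 ('E'): step: R->4, L=2; E->plug->E->R->G->L->A->refl->D->L'->D->R'->A->plug->A
Char 3 ('B'): step: R->5, L=2; B->plug->B->R->A->L->B->refl->H->L'->B->R'->G->plug->G
Char 4 ('E'): step: R->6, L=2; E->plug->E->R->G->L->A->refl->D->L'->D->R'->H->plug->H
Char 5 ('D'): step: R->7, L=2; D->plug->D->R->F->L->E->refl->G->L'->C->R'->G->plug->G

Answer: BAGHG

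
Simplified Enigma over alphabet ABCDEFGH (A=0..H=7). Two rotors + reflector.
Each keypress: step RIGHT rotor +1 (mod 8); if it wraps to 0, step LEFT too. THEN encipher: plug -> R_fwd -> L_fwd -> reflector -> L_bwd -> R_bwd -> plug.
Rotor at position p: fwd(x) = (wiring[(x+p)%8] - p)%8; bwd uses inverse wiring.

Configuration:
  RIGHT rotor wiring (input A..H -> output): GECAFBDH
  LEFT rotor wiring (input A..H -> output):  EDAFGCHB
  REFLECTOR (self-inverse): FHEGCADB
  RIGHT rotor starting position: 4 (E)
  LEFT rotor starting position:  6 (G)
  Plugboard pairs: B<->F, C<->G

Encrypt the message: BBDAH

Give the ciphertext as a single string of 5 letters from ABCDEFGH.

Answer: HFBFA

Derivation:
Char 1 ('B'): step: R->5, L=6; B->plug->F->R->F->L->H->refl->B->L'->A->R'->H->plug->H
Char 2 ('B'): step: R->6, L=6; B->plug->F->R->C->L->G->refl->D->L'->B->R'->B->plug->F
Char 3 ('D'): step: R->7, L=6; D->plug->D->R->D->L->F->refl->A->L'->G->R'->F->plug->B
Char 4 ('A'): step: R->0, L->7 (L advanced); A->plug->A->R->G->L->D->refl->G->L'->E->R'->B->plug->F
Char 5 ('H'): step: R->1, L=7; H->plug->H->R->F->L->H->refl->B->L'->D->R'->A->plug->A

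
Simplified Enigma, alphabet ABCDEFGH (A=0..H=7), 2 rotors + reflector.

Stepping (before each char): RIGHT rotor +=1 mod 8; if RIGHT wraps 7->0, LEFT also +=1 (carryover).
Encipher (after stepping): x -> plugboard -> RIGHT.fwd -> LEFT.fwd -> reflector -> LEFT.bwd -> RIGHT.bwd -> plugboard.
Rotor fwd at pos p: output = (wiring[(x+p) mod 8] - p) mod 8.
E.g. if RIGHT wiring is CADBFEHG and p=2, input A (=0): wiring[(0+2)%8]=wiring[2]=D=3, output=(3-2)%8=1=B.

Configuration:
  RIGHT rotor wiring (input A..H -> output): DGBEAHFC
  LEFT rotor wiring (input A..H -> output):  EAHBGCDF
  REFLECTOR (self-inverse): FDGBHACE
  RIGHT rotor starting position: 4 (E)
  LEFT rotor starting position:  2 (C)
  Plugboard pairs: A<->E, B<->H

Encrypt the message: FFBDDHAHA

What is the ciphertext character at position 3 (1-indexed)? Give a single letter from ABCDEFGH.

Char 1 ('F'): step: R->5, L=2; F->plug->F->R->E->L->B->refl->D->L'->F->R'->C->plug->C
Char 2 ('F'): step: R->6, L=2; F->plug->F->R->G->L->C->refl->G->L'->H->R'->A->plug->E
Char 3 ('B'): step: R->7, L=2; B->plug->H->R->G->L->C->refl->G->L'->H->R'->C->plug->C

C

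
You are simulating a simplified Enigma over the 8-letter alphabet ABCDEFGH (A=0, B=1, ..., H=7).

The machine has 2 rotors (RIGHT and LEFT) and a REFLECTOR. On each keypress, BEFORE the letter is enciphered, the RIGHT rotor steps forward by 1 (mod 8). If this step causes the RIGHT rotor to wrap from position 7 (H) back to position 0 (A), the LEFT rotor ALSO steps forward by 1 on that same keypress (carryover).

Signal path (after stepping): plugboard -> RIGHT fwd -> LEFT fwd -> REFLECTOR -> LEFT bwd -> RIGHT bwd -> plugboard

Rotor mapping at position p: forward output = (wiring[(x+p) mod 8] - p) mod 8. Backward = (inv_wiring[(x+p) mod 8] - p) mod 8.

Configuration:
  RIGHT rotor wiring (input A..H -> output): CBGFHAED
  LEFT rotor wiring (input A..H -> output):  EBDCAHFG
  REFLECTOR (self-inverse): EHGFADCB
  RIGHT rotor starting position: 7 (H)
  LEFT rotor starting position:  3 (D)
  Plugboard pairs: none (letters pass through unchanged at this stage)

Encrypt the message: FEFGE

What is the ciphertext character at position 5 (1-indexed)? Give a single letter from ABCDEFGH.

Char 1 ('F'): step: R->0, L->4 (L advanced); F->plug->F->R->A->L->E->refl->A->L'->E->R'->G->plug->G
Char 2 ('E'): step: R->1, L=4; E->plug->E->R->H->L->G->refl->C->L'->D->R'->F->plug->F
Char 3 ('F'): step: R->2, L=4; F->plug->F->R->B->L->D->refl->F->L'->F->R'->C->plug->C
Char 4 ('G'): step: R->3, L=4; G->plug->G->R->G->L->H->refl->B->L'->C->R'->A->plug->A
Char 5 ('E'): step: R->4, L=4; E->plug->E->R->G->L->H->refl->B->L'->C->R'->G->plug->G

G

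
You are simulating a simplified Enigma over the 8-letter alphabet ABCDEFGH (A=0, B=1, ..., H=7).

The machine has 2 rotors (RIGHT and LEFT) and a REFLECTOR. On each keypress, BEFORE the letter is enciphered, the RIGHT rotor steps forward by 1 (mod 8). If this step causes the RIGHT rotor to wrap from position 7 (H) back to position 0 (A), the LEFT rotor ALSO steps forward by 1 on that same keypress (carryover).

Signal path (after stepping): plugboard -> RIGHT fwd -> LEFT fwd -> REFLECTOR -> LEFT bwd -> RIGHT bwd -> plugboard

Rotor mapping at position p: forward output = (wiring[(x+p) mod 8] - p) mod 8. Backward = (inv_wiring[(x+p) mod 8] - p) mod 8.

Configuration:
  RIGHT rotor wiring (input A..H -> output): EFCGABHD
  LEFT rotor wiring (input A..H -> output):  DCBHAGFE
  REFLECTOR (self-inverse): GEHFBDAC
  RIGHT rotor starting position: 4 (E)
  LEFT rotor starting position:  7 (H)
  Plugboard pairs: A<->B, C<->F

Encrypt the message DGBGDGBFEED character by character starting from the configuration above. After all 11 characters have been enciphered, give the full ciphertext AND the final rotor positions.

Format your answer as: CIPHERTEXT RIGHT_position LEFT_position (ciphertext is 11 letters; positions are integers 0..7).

Char 1 ('D'): step: R->5, L=7; D->plug->D->R->H->L->G->refl->A->L'->E->R'->A->plug->B
Char 2 ('G'): step: R->6, L=7; G->plug->G->R->C->L->D->refl->F->L'->A->R'->F->plug->C
Char 3 ('B'): step: R->7, L=7; B->plug->A->R->E->L->A->refl->G->L'->H->R'->E->plug->E
Char 4 ('G'): step: R->0, L->0 (L advanced); G->plug->G->R->H->L->E->refl->B->L'->C->R'->C->plug->F
Char 5 ('D'): step: R->1, L=0; D->plug->D->R->H->L->E->refl->B->L'->C->R'->G->plug->G
Char 6 ('G'): step: R->2, L=0; G->plug->G->R->C->L->B->refl->E->L'->H->R'->D->plug->D
Char 7 ('B'): step: R->3, L=0; B->plug->A->R->D->L->H->refl->C->L'->B->R'->F->plug->C
Char 8 ('F'): step: R->4, L=0; F->plug->C->R->D->L->H->refl->C->L'->B->R'->F->plug->C
Char 9 ('E'): step: R->5, L=0; E->plug->E->R->A->L->D->refl->F->L'->G->R'->C->plug->F
Char 10 ('E'): step: R->6, L=0; E->plug->E->R->E->L->A->refl->G->L'->F->R'->B->plug->A
Char 11 ('D'): step: R->7, L=0; D->plug->D->R->D->L->H->refl->C->L'->B->R'->F->plug->C
Final: ciphertext=BCEFGDCCFAC, RIGHT=7, LEFT=0

Answer: BCEFGDCCFAC 7 0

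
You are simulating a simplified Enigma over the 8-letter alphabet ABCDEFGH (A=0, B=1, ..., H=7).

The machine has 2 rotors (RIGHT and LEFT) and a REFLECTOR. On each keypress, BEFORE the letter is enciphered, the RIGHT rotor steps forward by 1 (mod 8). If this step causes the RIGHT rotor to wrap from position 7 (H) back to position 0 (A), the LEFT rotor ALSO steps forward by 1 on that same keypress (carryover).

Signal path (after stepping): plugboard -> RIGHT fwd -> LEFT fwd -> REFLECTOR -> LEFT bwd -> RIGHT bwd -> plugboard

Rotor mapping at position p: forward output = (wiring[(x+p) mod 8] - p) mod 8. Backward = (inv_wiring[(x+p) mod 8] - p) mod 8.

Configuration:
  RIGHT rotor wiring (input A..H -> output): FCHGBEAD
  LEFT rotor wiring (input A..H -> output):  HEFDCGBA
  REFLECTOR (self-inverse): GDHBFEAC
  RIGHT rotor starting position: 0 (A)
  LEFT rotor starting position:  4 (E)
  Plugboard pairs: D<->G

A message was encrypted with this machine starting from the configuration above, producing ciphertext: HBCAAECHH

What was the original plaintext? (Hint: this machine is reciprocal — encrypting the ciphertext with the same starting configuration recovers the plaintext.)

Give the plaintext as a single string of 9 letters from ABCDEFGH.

Char 1 ('H'): step: R->1, L=4; H->plug->H->R->E->L->D->refl->B->L'->G->R'->B->plug->B
Char 2 ('B'): step: R->2, L=4; B->plug->B->R->E->L->D->refl->B->L'->G->R'->E->plug->E
Char 3 ('C'): step: R->3, L=4; C->plug->C->R->B->L->C->refl->H->L'->H->R'->G->plug->D
Char 4 ('A'): step: R->4, L=4; A->plug->A->R->F->L->A->refl->G->L'->A->R'->B->plug->B
Char 5 ('A'): step: R->5, L=4; A->plug->A->R->H->L->H->refl->C->L'->B->R'->G->plug->D
Char 6 ('E'): step: R->6, L=4; E->plug->E->R->B->L->C->refl->H->L'->H->R'->C->plug->C
Char 7 ('C'): step: R->7, L=4; C->plug->C->R->D->L->E->refl->F->L'->C->R'->F->plug->F
Char 8 ('H'): step: R->0, L->5 (L advanced); H->plug->H->R->D->L->C->refl->H->L'->E->R'->F->plug->F
Char 9 ('H'): step: R->1, L=5; H->plug->H->R->E->L->H->refl->C->L'->D->R'->E->plug->E

Answer: BEDBDCFFE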